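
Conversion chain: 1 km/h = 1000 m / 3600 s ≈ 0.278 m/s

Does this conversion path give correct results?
The chain is correct (no errors).

Correct: 1 km = 1000 m, 1 h = 3600 s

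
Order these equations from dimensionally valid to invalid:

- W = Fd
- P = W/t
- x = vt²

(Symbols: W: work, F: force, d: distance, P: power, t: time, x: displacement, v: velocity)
Dimensionally correct: W = Fd, P = W/t
Dimensionally incorrect: x = vt²
Ordered (correct first, then incorrect): W = Fd, P = W/t, x = vt²

- W = Fd: LHS [L^2 M T^-2], RHS [L^2 M T^-2] → correct ✓
- P = W/t: LHS [L^2 M T^-3], RHS [L^2 M T^-3] → correct ✓
- x = vt²: LHS [L], RHS [L T] → incorrect ✗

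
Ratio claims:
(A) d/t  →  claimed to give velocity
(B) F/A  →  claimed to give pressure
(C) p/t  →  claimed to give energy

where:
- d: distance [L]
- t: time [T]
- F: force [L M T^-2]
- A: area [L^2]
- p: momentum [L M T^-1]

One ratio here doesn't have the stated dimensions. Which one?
(C) p/t does not give energy

(A) d/t: [L T^-1] = velocity [L T^-1] ✓
(B) F/A: [L^-1 M T^-2] = pressure [L^-1 M T^-2] ✓
(C) p/t: [L M T^-2] ≠ energy [L^2 M T^-2] ✗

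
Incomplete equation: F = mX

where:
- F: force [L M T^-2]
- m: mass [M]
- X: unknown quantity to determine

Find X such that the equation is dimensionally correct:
X = a (acceleration), dimensions [L T^-2]

F has dimensions [L M T^-2]; the rest of the RHS (m) has dimensions [M].
So X must have dimensions [L T^-2] — X = a (acceleration).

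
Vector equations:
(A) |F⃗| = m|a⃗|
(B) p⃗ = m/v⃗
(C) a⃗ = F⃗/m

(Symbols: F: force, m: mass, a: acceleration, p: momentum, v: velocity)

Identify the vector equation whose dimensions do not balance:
(B) p⃗ = m/v⃗

(A) |F⃗| = m|a⃗|: LHS [L M T^-2], RHS [L M T^-2] ✓ — magnitudes of vectors are scalars
(B) p⃗ = m/v⃗: LHS [L M T^-1], RHS [L^-1 M T] ✗ — momentum is mass times velocity; should be mv⃗ (and division by a vector is undefined)
(C) a⃗ = F⃗/m: LHS [L T^-2], RHS [L T^-2] ✓ — force (vector) divided by mass (scalar)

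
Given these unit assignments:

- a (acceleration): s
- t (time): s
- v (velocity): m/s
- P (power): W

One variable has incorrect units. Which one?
a

The variable a (acceleration) should have units m/s², not s.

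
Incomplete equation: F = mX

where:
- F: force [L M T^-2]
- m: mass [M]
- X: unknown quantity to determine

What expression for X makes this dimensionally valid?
X = a (acceleration), dimensions [L T^-2]

F has dimensions [L M T^-2]; the rest of the RHS (m) has dimensions [M].
So X must have dimensions [L T^-2] — X = a (acceleration).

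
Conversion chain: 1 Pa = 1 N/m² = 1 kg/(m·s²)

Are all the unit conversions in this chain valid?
The chain is correct (no errors).

Correct: Pascal is Newton per square meter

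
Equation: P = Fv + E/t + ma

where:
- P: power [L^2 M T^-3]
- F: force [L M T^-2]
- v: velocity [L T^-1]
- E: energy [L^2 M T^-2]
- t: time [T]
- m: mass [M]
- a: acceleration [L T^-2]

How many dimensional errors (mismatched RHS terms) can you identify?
1

LHS P: [L^2 M T^-3]
- Fv: [L^2 M T^-3] ✓
- E/t: [L^2 M T^-3] ✓
- ma: [L M T^-2] ✗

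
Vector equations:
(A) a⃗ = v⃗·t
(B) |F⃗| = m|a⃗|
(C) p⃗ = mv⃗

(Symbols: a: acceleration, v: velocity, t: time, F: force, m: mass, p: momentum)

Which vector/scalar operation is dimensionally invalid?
(A) a⃗ = v⃗·t

(A) a⃗ = v⃗·t: LHS [L T^-2], RHS [L] ✗ — acceleration is velocity per time; should be v⃗/t
(B) |F⃗| = m|a⃗|: LHS [L M T^-2], RHS [L M T^-2] ✓ — magnitudes of vectors are scalars
(C) p⃗ = mv⃗: LHS [L M T^-1], RHS [L M T^-1] ✓ — mass (scalar) times velocity (vector)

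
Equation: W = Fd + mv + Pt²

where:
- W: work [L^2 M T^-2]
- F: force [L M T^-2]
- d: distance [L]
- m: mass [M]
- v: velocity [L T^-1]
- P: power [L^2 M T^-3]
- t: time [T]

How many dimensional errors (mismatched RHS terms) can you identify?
2

LHS W: [L^2 M T^-2]
- Fd: [L^2 M T^-2] ✓
- mv: [L M T^-1] ✗
- Pt²: [L^2 M T^-1] ✗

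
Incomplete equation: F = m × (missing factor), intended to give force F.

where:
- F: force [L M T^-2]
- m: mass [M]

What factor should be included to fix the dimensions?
a (acceleration), dimensions [L T^-2]

F has dimensions [L M T^-2] and m has dimensions [M].
The missing factor must have dimensions [L M T^-2] / [M] = [L T^-2], i.e. acceleration (a).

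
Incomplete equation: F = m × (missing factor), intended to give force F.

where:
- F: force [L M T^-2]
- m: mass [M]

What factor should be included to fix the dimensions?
a (acceleration), dimensions [L T^-2]

F has dimensions [L M T^-2] and m has dimensions [M].
The missing factor must have dimensions [L M T^-2] / [M] = [L T^-2], i.e. acceleration (a).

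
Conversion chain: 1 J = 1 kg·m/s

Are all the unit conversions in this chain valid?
The chain is incorrect (it contains an error).

Incorrect: Joule is kg·m²/s², not kg·m/s (that is momentum)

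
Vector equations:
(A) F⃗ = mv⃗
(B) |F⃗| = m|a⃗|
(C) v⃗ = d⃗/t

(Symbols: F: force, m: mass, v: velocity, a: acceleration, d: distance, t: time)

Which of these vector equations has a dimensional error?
(A) F⃗ = mv⃗

(A) F⃗ = mv⃗: LHS [L M T^-2], RHS [L M T^-1] ✗ — mass times velocity is momentum, not force; should be ma⃗
(B) |F⃗| = m|a⃗|: LHS [L M T^-2], RHS [L M T^-2] ✓ — magnitudes of vectors are scalars
(C) v⃗ = d⃗/t: LHS [L T^-1], RHS [L T^-1] ✓ — displacement (vector) divided by time (scalar)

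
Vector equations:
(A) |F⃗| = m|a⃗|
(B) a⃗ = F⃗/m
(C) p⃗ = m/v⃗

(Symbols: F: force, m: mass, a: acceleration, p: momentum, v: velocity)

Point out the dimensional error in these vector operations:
(C) p⃗ = m/v⃗

(A) |F⃗| = m|a⃗|: LHS [L M T^-2], RHS [L M T^-2] ✓ — magnitudes of vectors are scalars
(B) a⃗ = F⃗/m: LHS [L T^-2], RHS [L T^-2] ✓ — force (vector) divided by mass (scalar)
(C) p⃗ = m/v⃗: LHS [L M T^-1], RHS [L^-1 M T] ✗ — momentum is mass times velocity; should be mv⃗ (and division by a vector is undefined)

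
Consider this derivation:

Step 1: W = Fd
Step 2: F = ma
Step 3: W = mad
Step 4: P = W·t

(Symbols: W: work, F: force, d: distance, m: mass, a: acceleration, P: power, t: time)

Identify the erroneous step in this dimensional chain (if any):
Step 4

Step 1: W = Fd → LHS [L^2 M T^-2], RHS [L^2 M T^-2] ✓
Step 2: F = ma → LHS [L M T^-2], RHS [L M T^-2] ✓
Step 3: W = mad → LHS [L^2 M T^-2], RHS [L^2 M T^-2] ✓
Step 4: P = W·t → LHS [L^2 M T^-3], RHS [L^2 M T^-1] ✗

The first dimensional inconsistency appears in step 4: P = W·t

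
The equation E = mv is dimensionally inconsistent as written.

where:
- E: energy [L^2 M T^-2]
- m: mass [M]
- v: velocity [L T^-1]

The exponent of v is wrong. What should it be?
The exponent of v should be 2: E = mv^2

The LHS E has dimensions [L^2 M T^-2]; v has dimensions [L T^-1].
As written, the RHS mv (exponent 1 on v) has dimensions [L M T^-1], which does not match.
With exponent 2, the RHS mv^2 has dimensions [L^2 M T^-2], matching the LHS.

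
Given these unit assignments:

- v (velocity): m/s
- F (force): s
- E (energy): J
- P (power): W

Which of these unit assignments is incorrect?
F

The variable F (force) should have units N, not s.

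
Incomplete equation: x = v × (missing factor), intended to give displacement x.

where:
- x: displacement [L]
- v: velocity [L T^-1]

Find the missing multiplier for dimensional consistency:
t (time), dimensions [T]

x has dimensions [L] and v has dimensions [L T^-1].
The missing factor must have dimensions [L] / [L T^-1] = [T], i.e. time (t).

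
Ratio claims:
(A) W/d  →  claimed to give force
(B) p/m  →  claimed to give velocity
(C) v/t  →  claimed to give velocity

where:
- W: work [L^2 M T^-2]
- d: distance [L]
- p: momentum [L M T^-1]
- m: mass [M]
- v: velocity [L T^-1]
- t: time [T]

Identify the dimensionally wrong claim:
(C) v/t does not give velocity

(A) W/d: [L M T^-2] = force [L M T^-2] ✓
(B) p/m: [L T^-1] = velocity [L T^-1] ✓
(C) v/t: [L T^-2] ≠ velocity [L T^-1] ✗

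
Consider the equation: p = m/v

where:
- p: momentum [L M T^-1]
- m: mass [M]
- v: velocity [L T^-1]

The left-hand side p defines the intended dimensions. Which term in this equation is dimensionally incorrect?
The right-hand side term m/v

p has dimensions [L M T^-1], but m/v has dimensions [L^-1 M T], so the term m/v is dimensionally wrong for p.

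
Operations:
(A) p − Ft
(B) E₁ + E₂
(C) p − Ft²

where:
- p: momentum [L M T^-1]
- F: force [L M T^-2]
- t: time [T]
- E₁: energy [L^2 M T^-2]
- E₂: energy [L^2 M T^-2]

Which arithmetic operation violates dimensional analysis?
(C) p − Ft²

(A) p − Ft: p [L M T^-1] and Ft [L M T^-1] — same dimensions ✓
(B) E₁ + E₂: E₁ [L^2 M T^-2] and E₂ [L^2 M T^-2] — same dimensions ✓
(C) p − Ft²: p [L M T^-1] and Ft² [L M] — different dimensions cannot be added/subtracted ✗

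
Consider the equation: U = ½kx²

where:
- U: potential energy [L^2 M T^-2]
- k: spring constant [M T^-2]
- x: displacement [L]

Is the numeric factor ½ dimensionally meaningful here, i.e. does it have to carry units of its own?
No

U has dimensions [L^2 M T^-2] and kx² already has dimensions [L^2 M T^-2], so the equation balances without ½ contributing any dimensions. ½ is a pure (dimensionless) number; changing or removing it would not affect dimensional consistency.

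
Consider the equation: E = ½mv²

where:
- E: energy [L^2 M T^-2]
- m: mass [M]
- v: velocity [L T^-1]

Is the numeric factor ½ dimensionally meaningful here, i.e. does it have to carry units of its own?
No

E has dimensions [L^2 M T^-2] and mv² already has dimensions [L^2 M T^-2], so the equation balances without ½ contributing any dimensions. ½ is a pure (dimensionless) number; changing or removing it would not affect dimensional consistency.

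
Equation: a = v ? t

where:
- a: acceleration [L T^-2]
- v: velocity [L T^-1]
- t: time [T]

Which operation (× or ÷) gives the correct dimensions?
division (÷): a = v ÷ t

a [L T^-2]; v [L T^-1]; t [T].
v × t → [L] ✗
v ÷ t → [L T^-2] ✓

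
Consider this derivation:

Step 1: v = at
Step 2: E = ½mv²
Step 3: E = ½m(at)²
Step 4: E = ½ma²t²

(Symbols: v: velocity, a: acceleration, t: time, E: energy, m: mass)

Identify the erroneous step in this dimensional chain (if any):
No step introduces an error — all steps are dimensionally consistent.

Step 1: v = at → LHS [L T^-1], RHS [L T^-1] ✓
Step 2: E = ½mv² → LHS [L^2 M T^-2], RHS [L^2 M T^-2] ✓
Step 3: E = ½m(at)² → LHS [L^2 M T^-2], RHS [L^2 M T^-2] ✓
Step 4: E = ½ma²t² → LHS [L^2 M T^-2], RHS [L^2 M T^-2] ✓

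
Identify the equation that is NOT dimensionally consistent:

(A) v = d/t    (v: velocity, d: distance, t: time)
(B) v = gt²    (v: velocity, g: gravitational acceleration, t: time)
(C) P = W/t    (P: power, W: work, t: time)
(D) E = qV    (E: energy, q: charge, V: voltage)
(B) v = gt²

The equation (B) v = gt² is dimensionally incorrect.

LHS (v): [L T^-1]
RHS (gt²): [L] ✗

The dimensions do not match. The other three equations balance.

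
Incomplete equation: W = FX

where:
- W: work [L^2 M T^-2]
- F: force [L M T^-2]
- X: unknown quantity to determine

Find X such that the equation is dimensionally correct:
X = d (distance), dimensions [L]

W has dimensions [L^2 M T^-2]; the rest of the RHS (F) has dimensions [L M T^-2].
So X must have dimensions [L] — X = d (distance).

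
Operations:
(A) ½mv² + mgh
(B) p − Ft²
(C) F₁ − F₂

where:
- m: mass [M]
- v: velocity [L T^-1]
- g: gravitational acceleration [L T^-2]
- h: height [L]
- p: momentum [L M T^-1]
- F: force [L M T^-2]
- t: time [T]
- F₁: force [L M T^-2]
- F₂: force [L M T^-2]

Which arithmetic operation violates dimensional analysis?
(B) p − Ft²

(A) ½mv² + mgh: ½mv² [L^2 M T^-2] and mgh [L^2 M T^-2] — same dimensions ✓
(B) p − Ft²: p [L M T^-1] and Ft² [L M] — different dimensions cannot be added/subtracted ✗
(C) F₁ − F₂: F₁ [L M T^-2] and F₂ [L M T^-2] — same dimensions ✓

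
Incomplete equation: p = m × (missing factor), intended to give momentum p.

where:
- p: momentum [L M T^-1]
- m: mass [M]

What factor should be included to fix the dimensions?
v (velocity), dimensions [L T^-1]

p has dimensions [L M T^-1] and m has dimensions [M].
The missing factor must have dimensions [L M T^-1] / [M] = [L T^-1], i.e. velocity (v).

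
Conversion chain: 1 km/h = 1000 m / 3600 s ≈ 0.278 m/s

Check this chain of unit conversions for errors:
The chain is correct (no errors).

Correct: 1 km = 1000 m, 1 h = 3600 s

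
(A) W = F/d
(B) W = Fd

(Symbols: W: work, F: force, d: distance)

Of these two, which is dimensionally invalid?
(A)

(A) W = F/d: LHS [L^2 M T^-2], RHS [M T^-2] ✗
(B) W = Fd: LHS [L^2 M T^-2], RHS [L^2 M T^-2] ✓

Expression (A) W = F/d is dimensionally incorrect.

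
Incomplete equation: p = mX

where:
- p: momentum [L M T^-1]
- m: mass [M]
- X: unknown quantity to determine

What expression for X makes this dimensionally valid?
X = v (velocity), dimensions [L T^-1]

p has dimensions [L M T^-1]; the rest of the RHS (m) has dimensions [M].
So X must have dimensions [L T^-1] — X = v (velocity).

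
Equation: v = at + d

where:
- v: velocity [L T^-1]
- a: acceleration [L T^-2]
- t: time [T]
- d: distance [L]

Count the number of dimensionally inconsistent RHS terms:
1

LHS v: [L T^-1]
- at: [L T^-1] ✓
- d: [L] ✗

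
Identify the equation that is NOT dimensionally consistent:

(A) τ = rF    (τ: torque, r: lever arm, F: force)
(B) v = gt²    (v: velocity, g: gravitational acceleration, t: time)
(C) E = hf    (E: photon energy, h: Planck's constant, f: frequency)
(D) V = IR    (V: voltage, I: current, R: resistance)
(B) v = gt²

The equation (B) v = gt² is dimensionally incorrect.

LHS (v): [L T^-1]
RHS (gt²): [L] ✗

The dimensions do not match. The other three equations balance.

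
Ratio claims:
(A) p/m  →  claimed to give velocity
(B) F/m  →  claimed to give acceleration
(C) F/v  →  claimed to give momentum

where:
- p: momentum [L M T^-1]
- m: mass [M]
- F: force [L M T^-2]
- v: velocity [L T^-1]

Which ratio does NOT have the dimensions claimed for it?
(C) F/v does not give momentum

(A) p/m: [L T^-1] = velocity [L T^-1] ✓
(B) F/m: [L T^-2] = acceleration [L T^-2] ✓
(C) F/v: [M T^-1] ≠ momentum [L M T^-1] ✗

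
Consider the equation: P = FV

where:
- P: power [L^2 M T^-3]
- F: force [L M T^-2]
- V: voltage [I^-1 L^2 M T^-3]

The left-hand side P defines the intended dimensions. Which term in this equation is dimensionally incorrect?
The right-hand side term FV

P has dimensions [L^2 M T^-3], but FV has dimensions [I^-1 L^3 M^2 T^-5], so the term FV is dimensionally wrong for P.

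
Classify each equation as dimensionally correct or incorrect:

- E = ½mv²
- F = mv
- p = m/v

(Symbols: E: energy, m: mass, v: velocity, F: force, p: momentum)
Dimensionally correct: E = ½mv²
Dimensionally incorrect: F = mv, p = m/v
Ordered (correct first, then incorrect): E = ½mv², F = mv, p = m/v

- E = ½mv²: LHS [L^2 M T^-2], RHS [L^2 M T^-2] → correct ✓
- F = mv: LHS [L M T^-2], RHS [L M T^-1] → incorrect ✗
- p = m/v: LHS [L M T^-1], RHS [L^-1 M T] → incorrect ✗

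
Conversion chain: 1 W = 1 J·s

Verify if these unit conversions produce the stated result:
The chain is incorrect (it contains an error).

Incorrect: Watt is J/s, not J·s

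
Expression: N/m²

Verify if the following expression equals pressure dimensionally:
Yes

The expression N/m² has dimensions [L^-1 M T^-2], which is exactly pressure [L^-1 M T^-2].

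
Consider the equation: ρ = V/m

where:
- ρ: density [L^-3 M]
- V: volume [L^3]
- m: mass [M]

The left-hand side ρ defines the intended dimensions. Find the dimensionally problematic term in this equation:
The right-hand side term V/m

ρ has dimensions [L^-3 M], but V/m has dimensions [L^3 M^-1], so the term V/m is dimensionally wrong for ρ.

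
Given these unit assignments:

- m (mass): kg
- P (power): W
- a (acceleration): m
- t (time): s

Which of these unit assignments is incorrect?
a

The variable a (acceleration) should have units m/s², not m.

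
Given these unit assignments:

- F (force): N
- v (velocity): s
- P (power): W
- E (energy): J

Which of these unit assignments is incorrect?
v

The variable v (velocity) should have units m/s, not s.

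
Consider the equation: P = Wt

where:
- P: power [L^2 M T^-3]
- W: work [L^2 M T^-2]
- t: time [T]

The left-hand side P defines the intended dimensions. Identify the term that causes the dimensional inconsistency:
The right-hand side term Wt

P has dimensions [L^2 M T^-3], but Wt has dimensions [L^2 M T^-1], so the term Wt is dimensionally wrong for P.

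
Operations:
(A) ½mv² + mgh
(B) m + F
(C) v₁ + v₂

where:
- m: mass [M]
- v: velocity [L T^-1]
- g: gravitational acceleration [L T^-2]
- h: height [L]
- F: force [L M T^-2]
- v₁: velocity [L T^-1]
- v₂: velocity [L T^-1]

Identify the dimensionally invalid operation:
(B) m + F

(A) ½mv² + mgh: ½mv² [L^2 M T^-2] and mgh [L^2 M T^-2] — same dimensions ✓
(B) m + F: m [M] and F [L M T^-2] — different dimensions cannot be added/subtracted ✗
(C) v₁ + v₂: v₁ [L T^-1] and v₂ [L T^-1] — same dimensions ✓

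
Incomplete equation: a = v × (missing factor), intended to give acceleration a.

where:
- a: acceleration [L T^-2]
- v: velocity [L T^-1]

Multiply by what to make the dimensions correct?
1/t (inverse time), dimensions [T^-1]

a has dimensions [L T^-2] and v has dimensions [L T^-1].
The missing factor must have dimensions [L T^-2] / [L T^-1] = [T^-1], i.e. inverse time (1/t).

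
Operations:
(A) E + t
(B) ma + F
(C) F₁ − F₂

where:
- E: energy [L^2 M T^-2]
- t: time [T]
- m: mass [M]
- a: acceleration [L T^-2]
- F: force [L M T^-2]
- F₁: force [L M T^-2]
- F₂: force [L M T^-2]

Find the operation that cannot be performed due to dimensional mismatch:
(A) E + t

(A) E + t: E [L^2 M T^-2] and t [T] — different dimensions cannot be added/subtracted ✗
(B) ma + F: ma [L M T^-2] and F [L M T^-2] — same dimensions ✓
(C) F₁ − F₂: F₁ [L M T^-2] and F₂ [L M T^-2] — same dimensions ✓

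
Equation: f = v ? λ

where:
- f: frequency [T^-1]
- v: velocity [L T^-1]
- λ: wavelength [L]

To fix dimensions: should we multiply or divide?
division (÷): f = v ÷ λ

f [T^-1]; v [L T^-1]; λ [L].
v × λ → [L^2 T^-1] ✗
v ÷ λ → [T^-1] ✓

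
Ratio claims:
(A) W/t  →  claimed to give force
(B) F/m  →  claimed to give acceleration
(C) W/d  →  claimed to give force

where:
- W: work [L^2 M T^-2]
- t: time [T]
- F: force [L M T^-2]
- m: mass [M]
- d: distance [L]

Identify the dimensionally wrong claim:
(A) W/t does not give force

(A) W/t: [L^2 M T^-3] ≠ force [L M T^-2] ✗
(B) F/m: [L T^-2] = acceleration [L T^-2] ✓
(C) W/d: [L M T^-2] = force [L M T^-2] ✓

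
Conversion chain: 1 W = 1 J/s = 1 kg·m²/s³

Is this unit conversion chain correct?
The chain is correct (no errors).

Correct: Watt is Joule per second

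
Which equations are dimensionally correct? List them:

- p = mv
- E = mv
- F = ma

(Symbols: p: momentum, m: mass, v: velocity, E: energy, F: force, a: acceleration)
Dimensionally correct: p = mv, F = ma
Dimensionally incorrect: E = mv
Ordered (correct first, then incorrect): p = mv, F = ma, E = mv

- p = mv: LHS [L M T^-1], RHS [L M T^-1] → correct ✓
- E = mv: LHS [L^2 M T^-2], RHS [L M T^-1] → incorrect ✗
- F = ma: LHS [L M T^-2], RHS [L M T^-2] → correct ✓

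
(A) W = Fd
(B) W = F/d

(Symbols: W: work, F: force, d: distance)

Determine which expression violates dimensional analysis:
(B)

(A) W = Fd: LHS [L^2 M T^-2], RHS [L^2 M T^-2] ✓
(B) W = F/d: LHS [L^2 M T^-2], RHS [M T^-2] ✗

Expression (B) W = F/d is dimensionally incorrect.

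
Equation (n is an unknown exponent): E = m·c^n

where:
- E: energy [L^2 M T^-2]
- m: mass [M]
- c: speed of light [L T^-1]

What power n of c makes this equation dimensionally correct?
n = 2

E has dimensions [L^2 M T^-2]; c has dimensions [L T^-1].
The rest of the RHS has dimensions [M], so c^n must supply [L^2 T^-2].
With n = 2: m·c^2 has dimensions [L^2 M T^-2], matching the LHS ✓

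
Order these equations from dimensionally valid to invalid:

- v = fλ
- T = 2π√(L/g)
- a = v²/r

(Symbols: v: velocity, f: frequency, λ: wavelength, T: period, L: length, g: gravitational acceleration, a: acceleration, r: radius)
Dimensionally correct: v = fλ, T = 2π√(L/g), a = v²/r
Dimensionally incorrect: none
Ordered (correct first, then incorrect): v = fλ, T = 2π√(L/g), a = v²/r

- v = fλ: LHS [L T^-1], RHS [L T^-1] → correct ✓
- T = 2π√(L/g): LHS [T], RHS [T] → correct ✓
- a = v²/r: LHS [L T^-2], RHS [L T^-2] → correct ✓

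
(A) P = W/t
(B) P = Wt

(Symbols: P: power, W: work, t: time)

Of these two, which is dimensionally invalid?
(B)

(A) P = W/t: LHS [L^2 M T^-3], RHS [L^2 M T^-3] ✓
(B) P = Wt: LHS [L^2 M T^-3], RHS [L^2 M T^-1] ✗

Expression (B) P = Wt is dimensionally incorrect.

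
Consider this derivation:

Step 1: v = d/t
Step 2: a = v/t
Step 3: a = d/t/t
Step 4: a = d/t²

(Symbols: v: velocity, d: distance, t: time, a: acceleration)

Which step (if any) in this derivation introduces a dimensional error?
No step introduces an error — all steps are dimensionally consistent.

Step 1: v = d/t → LHS [L T^-1], RHS [L T^-1] ✓
Step 2: a = v/t → LHS [L T^-2], RHS [L T^-2] ✓
Step 3: a = d/t/t → LHS [L T^-2], RHS [L T^-2] ✓
Step 4: a = d/t² → LHS [L T^-2], RHS [L T^-2] ✓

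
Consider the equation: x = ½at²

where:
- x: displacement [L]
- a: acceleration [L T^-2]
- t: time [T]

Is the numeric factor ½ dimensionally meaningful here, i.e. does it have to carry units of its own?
No

x has dimensions [L] and at² already has dimensions [L], so the equation balances without ½ contributing any dimensions. ½ is a pure (dimensionless) number; changing or removing it would not affect dimensional consistency.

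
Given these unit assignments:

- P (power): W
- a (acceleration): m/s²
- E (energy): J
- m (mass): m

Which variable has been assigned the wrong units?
m

The variable m (mass) should have units kg, not m.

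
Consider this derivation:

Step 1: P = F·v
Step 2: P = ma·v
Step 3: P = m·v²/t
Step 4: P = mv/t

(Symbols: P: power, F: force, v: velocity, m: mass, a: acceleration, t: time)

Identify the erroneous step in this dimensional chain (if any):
Step 4

Step 1: P = F·v → LHS [L^2 M T^-3], RHS [L^2 M T^-3] ✓
Step 2: P = ma·v → LHS [L^2 M T^-3], RHS [L^2 M T^-3] ✓
Step 3: P = m·v²/t → LHS [L^2 M T^-3], RHS [L^2 M T^-3] ✓
Step 4: P = mv/t → LHS [L^2 M T^-3], RHS [L M T^-2] ✗

The first dimensional inconsistency appears in step 4: P = mv/t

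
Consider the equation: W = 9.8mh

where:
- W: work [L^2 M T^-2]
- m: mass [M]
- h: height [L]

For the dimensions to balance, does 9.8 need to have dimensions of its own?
Yes

W has dimensions [L^2 M T^-2], while mh alone has dimensions [L M]. For the equation to balance, the factor 9.8 must carry dimensions [L T^-2] — it is a dimensional constant (a numerical value of a physical quantity with its units suppressed), not a pure number.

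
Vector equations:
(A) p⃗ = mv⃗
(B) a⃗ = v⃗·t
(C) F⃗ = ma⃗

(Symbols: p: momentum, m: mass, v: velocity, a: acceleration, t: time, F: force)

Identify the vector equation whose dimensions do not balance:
(B) a⃗ = v⃗·t

(A) p⃗ = mv⃗: LHS [L M T^-1], RHS [L M T^-1] ✓ — mass (scalar) times velocity (vector)
(B) a⃗ = v⃗·t: LHS [L T^-2], RHS [L] ✗ — acceleration is velocity per time; should be v⃗/t
(C) F⃗ = ma⃗: LHS [L M T^-2], RHS [L M T^-2] ✓ — Force and acceleration are vectors, mass is a scalar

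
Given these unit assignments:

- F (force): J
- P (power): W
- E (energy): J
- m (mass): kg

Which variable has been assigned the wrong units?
F

The variable F (force) should have units N, not J.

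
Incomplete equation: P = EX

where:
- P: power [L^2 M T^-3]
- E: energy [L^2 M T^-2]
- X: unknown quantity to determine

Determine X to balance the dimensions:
X = f (inverse time / frequency (1/t)), dimensions [T^-1]

P has dimensions [L^2 M T^-3]; the rest of the RHS (E) has dimensions [L^2 M T^-2].
So X must have dimensions [T^-1] — X = f (inverse time / frequency (1/t)).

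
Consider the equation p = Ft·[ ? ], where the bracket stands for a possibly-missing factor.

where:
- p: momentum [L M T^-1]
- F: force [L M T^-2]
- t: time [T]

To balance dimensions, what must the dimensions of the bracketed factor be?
Nothing is missing — the bracketed factor must be dimensionless.

p has dimensions [L M T^-1] and Ft already has dimensions [L M T^-1], so p = Ft is dimensionally complete.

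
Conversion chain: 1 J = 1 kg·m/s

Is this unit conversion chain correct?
The chain is incorrect (it contains an error).

Incorrect: Joule is kg·m²/s², not kg·m/s (that is momentum)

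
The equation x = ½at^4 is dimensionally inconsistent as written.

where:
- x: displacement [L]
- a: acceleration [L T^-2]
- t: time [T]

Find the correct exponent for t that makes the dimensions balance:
The exponent of t should be 2: x = ½at^2

The LHS x has dimensions [L]; t has dimensions [T].
As written, the RHS ½at^4 (exponent 4 on t) has dimensions [L T^2], which does not match.
With exponent 2, the RHS ½at^2 has dimensions [L], matching the LHS.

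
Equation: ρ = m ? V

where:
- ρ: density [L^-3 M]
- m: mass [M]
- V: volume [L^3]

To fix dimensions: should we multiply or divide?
division (÷): ρ = m ÷ V

ρ [L^-3 M]; m [M]; V [L^3].
m × V → [L^3 M] ✗
m ÷ V → [L^-3 M] ✓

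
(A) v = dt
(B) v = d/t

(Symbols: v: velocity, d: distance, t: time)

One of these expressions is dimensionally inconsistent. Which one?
(A)

(A) v = dt: LHS [L T^-1], RHS [L T] ✗
(B) v = d/t: LHS [L T^-1], RHS [L T^-1] ✓

Expression (A) v = dt is dimensionally incorrect.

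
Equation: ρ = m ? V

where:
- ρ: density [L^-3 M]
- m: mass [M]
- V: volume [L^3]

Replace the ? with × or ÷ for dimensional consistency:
division (÷): ρ = m ÷ V

ρ [L^-3 M]; m [M]; V [L^3].
m × V → [L^3 M] ✗
m ÷ V → [L^-3 M] ✓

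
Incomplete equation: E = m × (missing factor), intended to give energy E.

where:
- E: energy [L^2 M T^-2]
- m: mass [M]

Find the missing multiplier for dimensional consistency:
v² (velocity squared), dimensions [L^2 T^-2]

E has dimensions [L^2 M T^-2] and m has dimensions [M].
The missing factor must have dimensions [L^2 M T^-2] / [M] = [L^2 T^-2], i.e. velocity squared (v²).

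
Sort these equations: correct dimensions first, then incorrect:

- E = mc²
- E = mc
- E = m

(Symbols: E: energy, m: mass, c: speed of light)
Dimensionally correct: E = mc²
Dimensionally incorrect: E = mc, E = m
Ordered (correct first, then incorrect): E = mc², E = mc, E = m

- E = mc²: LHS [L^2 M T^-2], RHS [L^2 M T^-2] → correct ✓
- E = mc: LHS [L^2 M T^-2], RHS [L M T^-1] → incorrect ✗
- E = m: LHS [L^2 M T^-2], RHS [M] → incorrect ✗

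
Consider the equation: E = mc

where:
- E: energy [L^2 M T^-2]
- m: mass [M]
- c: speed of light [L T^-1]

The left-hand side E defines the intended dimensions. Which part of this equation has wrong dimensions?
The right-hand side term mc

E has dimensions [L^2 M T^-2], but mc has dimensions [L M T^-1], so the term mc is dimensionally wrong for E.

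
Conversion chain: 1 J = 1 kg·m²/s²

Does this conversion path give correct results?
The chain is correct (no errors).

Correct: Joule is defined as kg·m²/s²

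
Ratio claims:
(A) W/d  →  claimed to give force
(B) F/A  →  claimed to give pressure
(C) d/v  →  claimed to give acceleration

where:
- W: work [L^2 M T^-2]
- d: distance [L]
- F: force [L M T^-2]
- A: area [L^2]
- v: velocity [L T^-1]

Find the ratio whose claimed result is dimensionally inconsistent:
(C) d/v does not give acceleration

(A) W/d: [L M T^-2] = force [L M T^-2] ✓
(B) F/A: [L^-1 M T^-2] = pressure [L^-1 M T^-2] ✓
(C) d/v: [T] ≠ acceleration [L T^-2] ✗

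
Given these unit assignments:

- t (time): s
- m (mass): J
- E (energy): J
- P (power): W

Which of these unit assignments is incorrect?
m

The variable m (mass) should have units kg, not J.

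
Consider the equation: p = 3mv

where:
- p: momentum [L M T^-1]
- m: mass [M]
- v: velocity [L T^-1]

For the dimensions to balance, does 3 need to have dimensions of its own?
No

p has dimensions [L M T^-1] and mv already has dimensions [L M T^-1], so the equation balances without 3 contributing any dimensions. 3 is a pure (dimensionless) number; changing or removing it would not affect dimensional consistency.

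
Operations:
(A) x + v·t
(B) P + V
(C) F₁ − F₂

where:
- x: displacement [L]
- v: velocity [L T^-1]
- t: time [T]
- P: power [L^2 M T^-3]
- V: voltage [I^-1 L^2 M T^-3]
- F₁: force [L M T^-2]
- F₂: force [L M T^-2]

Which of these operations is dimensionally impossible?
(B) P + V

(A) x + v·t: x [L] and v·t [L] — same dimensions ✓
(B) P + V: P [L^2 M T^-3] and V [I^-1 L^2 M T^-3] — different dimensions cannot be added/subtracted ✗
(C) F₁ − F₂: F₁ [L M T^-2] and F₂ [L M T^-2] — same dimensions ✓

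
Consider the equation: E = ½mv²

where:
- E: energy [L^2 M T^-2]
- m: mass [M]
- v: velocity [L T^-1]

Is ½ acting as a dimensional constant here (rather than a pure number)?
No

E has dimensions [L^2 M T^-2] and mv² already has dimensions [L^2 M T^-2], so the equation balances without ½ contributing any dimensions. ½ is a pure (dimensionless) number; changing or removing it would not affect dimensional consistency.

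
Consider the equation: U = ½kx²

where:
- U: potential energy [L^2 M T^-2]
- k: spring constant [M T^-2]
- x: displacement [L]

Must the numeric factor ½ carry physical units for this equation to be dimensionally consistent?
No

U has dimensions [L^2 M T^-2] and kx² already has dimensions [L^2 M T^-2], so the equation balances without ½ contributing any dimensions. ½ is a pure (dimensionless) number; changing or removing it would not affect dimensional consistency.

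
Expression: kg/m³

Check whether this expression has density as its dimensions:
Yes

The expression kg/m³ has dimensions [L^-3 M], which is exactly density [L^-3 M].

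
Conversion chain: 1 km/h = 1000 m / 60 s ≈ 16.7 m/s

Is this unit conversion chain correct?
The chain is incorrect (it contains an error).

Incorrect: 1 h = 3600 s, not 60 s (1 km/h ≈ 0.278 m/s)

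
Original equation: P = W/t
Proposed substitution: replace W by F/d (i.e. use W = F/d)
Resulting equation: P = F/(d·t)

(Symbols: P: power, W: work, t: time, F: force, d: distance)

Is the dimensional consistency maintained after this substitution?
No

[W] = [L^2 M T^-2] and [F/d] = [M T^-2]. These differ, so the substitution replaces a quantity by one of different dimensions and the result P = F/(d·t) has LHS [L^2 M T^-3] vs RHS [M T^-3] — inconsistent.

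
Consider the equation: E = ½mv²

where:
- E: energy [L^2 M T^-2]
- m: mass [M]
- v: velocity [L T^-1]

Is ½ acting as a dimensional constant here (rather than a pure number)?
No

E has dimensions [L^2 M T^-2] and mv² already has dimensions [L^2 M T^-2], so the equation balances without ½ contributing any dimensions. ½ is a pure (dimensionless) number; changing or removing it would not affect dimensional consistency.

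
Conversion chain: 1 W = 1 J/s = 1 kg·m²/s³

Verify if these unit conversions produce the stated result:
The chain is correct (no errors).

Correct: Watt is Joule per second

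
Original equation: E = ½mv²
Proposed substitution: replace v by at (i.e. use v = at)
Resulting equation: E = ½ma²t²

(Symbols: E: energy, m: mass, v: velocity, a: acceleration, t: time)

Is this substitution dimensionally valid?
Yes

[v] = [L T^-1] and [at] = [L T^-1]. These match, so the substitution replaces a quantity by one of the same dimensions and the result E = ½ma²t² has LHS [L^2 M T^-2] vs RHS [L^2 M T^-2] — still consistent.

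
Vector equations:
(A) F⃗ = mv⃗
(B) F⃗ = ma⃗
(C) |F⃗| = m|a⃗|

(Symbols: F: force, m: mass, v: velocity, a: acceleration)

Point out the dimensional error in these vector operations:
(A) F⃗ = mv⃗

(A) F⃗ = mv⃗: LHS [L M T^-2], RHS [L M T^-1] ✗ — mass times velocity is momentum, not force; should be ma⃗
(B) F⃗ = ma⃗: LHS [L M T^-2], RHS [L M T^-2] ✓ — Force and acceleration are vectors, mass is a scalar
(C) |F⃗| = m|a⃗|: LHS [L M T^-2], RHS [L M T^-2] ✓ — magnitudes of vectors are scalars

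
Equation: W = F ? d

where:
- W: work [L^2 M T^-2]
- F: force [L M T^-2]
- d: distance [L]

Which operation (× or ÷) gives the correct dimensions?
multiplication (×): W = F × d

W [L^2 M T^-2]; F [L M T^-2]; d [L].
F × d → [L^2 M T^-2] ✓
F ÷ d → [M T^-2] ✗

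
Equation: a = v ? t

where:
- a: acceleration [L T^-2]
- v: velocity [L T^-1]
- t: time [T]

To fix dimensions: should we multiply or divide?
division (÷): a = v ÷ t

a [L T^-2]; v [L T^-1]; t [T].
v × t → [L] ✗
v ÷ t → [L T^-2] ✓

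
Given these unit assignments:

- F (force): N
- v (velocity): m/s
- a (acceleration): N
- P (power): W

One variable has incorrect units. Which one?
a

The variable a (acceleration) should have units m/s², not N.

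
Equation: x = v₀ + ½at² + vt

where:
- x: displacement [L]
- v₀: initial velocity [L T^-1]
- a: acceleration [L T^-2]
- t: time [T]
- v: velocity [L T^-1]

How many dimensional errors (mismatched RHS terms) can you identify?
1

LHS x: [L]
- v₀: [L T^-1] ✗
- ½at²: [L] ✓
- vt: [L] ✓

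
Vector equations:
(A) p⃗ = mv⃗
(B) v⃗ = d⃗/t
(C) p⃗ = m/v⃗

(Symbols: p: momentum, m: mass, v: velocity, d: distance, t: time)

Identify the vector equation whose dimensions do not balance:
(C) p⃗ = m/v⃗

(A) p⃗ = mv⃗: LHS [L M T^-1], RHS [L M T^-1] ✓ — mass (scalar) times velocity (vector)
(B) v⃗ = d⃗/t: LHS [L T^-1], RHS [L T^-1] ✓ — displacement (vector) divided by time (scalar)
(C) p⃗ = m/v⃗: LHS [L M T^-1], RHS [L^-1 M T] ✗ — momentum is mass times velocity; should be mv⃗ (and division by a vector is undefined)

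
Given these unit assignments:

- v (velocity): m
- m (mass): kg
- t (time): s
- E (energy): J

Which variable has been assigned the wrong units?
v

The variable v (velocity) should have units m/s, not m.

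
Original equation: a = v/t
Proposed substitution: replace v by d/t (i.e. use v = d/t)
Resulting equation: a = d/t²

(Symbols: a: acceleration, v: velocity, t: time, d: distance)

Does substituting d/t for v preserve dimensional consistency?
Yes

[v] = [L T^-1] and [d/t] = [L T^-1]. These match, so the substitution replaces a quantity by one of the same dimensions and the result a = d/t² has LHS [L T^-2] vs RHS [L T^-2] — still consistent.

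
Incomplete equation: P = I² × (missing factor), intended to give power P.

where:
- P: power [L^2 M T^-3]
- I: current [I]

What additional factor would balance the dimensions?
R (resistance), dimensions [I^-2 L^2 M T^-3]

P has dimensions [L^2 M T^-3] and I² has dimensions [I^2].
The missing factor must have dimensions [L^2 M T^-3] / [I^2] = [I^-2 L^2 M T^-3], i.e. resistance (R).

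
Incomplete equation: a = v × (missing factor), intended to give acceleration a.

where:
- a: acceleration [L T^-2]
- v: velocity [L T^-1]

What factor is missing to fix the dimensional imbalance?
1/t (inverse time), dimensions [T^-1]

a has dimensions [L T^-2] and v has dimensions [L T^-1].
The missing factor must have dimensions [L T^-2] / [L T^-1] = [T^-1], i.e. inverse time (1/t).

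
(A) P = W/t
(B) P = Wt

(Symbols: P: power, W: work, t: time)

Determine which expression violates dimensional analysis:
(B)

(A) P = W/t: LHS [L^2 M T^-3], RHS [L^2 M T^-3] ✓
(B) P = Wt: LHS [L^2 M T^-3], RHS [L^2 M T^-1] ✗

Expression (B) P = Wt is dimensionally incorrect.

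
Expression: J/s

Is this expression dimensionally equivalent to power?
Yes

The expression J/s has dimensions [L^2 M T^-3], which is exactly power [L^2 M T^-3].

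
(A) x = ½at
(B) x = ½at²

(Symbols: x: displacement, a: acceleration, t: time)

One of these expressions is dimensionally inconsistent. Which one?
(A)

(A) x = ½at: LHS [L], RHS [L T^-1] ✗
(B) x = ½at²: LHS [L], RHS [L] ✓

Expression (A) x = ½at is dimensionally incorrect.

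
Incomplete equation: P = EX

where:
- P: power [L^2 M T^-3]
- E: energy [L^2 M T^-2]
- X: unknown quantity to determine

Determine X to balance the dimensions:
X = f (inverse time / frequency (1/t)), dimensions [T^-1]

P has dimensions [L^2 M T^-3]; the rest of the RHS (E) has dimensions [L^2 M T^-2].
So X must have dimensions [T^-1] — X = f (inverse time / frequency (1/t)).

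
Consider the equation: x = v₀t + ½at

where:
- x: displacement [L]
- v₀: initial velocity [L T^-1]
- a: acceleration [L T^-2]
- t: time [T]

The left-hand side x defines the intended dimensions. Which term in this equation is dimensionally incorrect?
The term ½at

Checking each RHS term against the LHS:
- v₀t: [L] — matches x [L] ✓
- ½at: [L T^-1] — does NOT match x [L] ✗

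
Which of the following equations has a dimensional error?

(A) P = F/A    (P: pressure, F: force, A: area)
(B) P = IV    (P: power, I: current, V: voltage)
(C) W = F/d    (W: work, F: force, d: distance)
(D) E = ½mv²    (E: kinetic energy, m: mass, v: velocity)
(C) W = F/d

The equation (C) W = F/d is dimensionally incorrect.

LHS (W): [L^2 M T^-2]
RHS (F/d): [M T^-2] ✗

The dimensions do not match. The other three equations balance.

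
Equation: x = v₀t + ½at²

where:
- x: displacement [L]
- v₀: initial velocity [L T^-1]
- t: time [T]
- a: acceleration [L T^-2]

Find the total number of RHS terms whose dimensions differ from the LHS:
0

LHS x: [L]
- v₀t: [L] ✓
- ½at²: [L] ✓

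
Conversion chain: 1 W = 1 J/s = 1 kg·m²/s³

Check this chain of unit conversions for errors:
The chain is correct (no errors).

Correct: Watt is Joule per second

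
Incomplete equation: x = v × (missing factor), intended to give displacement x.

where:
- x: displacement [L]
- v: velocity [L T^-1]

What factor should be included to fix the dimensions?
t (time), dimensions [T]

x has dimensions [L] and v has dimensions [L T^-1].
The missing factor must have dimensions [L] / [L T^-1] = [T], i.e. time (t).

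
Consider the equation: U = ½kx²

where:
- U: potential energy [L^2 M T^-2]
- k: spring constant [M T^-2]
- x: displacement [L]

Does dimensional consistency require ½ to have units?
No

U has dimensions [L^2 M T^-2] and kx² already has dimensions [L^2 M T^-2], so the equation balances without ½ contributing any dimensions. ½ is a pure (dimensionless) number; changing or removing it would not affect dimensional consistency.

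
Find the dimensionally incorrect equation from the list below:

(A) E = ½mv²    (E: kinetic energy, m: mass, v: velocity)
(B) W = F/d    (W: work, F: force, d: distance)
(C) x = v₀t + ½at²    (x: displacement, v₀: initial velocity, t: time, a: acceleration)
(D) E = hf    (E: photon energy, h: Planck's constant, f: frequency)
(B) W = F/d

The equation (B) W = F/d is dimensionally incorrect.

LHS (W): [L^2 M T^-2]
RHS (F/d): [M T^-2] ✗

The dimensions do not match. The other three equations balance.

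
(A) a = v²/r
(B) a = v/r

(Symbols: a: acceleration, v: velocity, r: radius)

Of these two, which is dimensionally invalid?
(B)

(A) a = v²/r: LHS [L T^-2], RHS [L T^-2] ✓
(B) a = v/r: LHS [L T^-2], RHS [T^-1] ✗

Expression (B) a = v/r is dimensionally incorrect.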